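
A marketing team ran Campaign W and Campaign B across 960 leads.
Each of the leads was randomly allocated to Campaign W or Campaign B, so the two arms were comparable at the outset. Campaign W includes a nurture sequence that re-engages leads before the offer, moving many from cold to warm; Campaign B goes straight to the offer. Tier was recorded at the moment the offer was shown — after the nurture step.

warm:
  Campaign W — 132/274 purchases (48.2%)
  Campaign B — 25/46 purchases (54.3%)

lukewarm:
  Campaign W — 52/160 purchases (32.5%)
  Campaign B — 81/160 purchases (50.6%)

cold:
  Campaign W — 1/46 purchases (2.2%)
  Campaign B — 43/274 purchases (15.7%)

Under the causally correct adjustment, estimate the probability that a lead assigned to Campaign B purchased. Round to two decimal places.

Engagement tier is recorded after the campaign and is itself shifted by it — it sits on the causal path from campaign to outcome. Conditioning on a mediator would strip out part of the effect we want; the pooled comparison gives the total causal effect.
So P(outcome | do(Campaign B)) is just the pooled rate for Campaign B: 149/480 = 0.310.

0.31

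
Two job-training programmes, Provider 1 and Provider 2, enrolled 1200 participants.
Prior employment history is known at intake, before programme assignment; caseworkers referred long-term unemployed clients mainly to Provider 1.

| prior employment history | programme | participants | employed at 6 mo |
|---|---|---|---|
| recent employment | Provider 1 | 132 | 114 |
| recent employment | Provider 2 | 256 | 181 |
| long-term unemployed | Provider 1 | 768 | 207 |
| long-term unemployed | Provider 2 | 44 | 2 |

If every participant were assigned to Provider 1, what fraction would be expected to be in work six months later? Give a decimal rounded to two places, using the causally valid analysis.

0.46

Since prior employment history is a pre-existing factor (not a product of the programme) and it affects the outcome on its own, it is a confounder. The stratified rates, not the pooled rate, identify the causal effect.
Standardising Provider 1 to the population prior employment history mix: 0.323·114/132 + 0.677·207/768 = 0.462.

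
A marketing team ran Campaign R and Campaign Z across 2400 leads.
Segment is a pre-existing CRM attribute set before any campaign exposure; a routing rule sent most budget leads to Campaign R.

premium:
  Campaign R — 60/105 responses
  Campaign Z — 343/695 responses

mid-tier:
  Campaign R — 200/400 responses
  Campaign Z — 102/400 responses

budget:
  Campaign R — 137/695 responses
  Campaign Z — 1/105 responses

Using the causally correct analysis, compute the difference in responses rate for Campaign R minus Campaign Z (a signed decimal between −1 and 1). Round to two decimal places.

Since customer segment is a pre-existing factor (not a product of the campaign) and it affects the outcome on its own, it is a confounder. The stratified rates, not the pooled rate, identify the causal effect.
Adjusting over the population distribution of customer segment: 0.333·(0.571−0.494) + 0.333·(0.500−0.255) + 0.333·(0.197−0.010) = +0.170.

+0.17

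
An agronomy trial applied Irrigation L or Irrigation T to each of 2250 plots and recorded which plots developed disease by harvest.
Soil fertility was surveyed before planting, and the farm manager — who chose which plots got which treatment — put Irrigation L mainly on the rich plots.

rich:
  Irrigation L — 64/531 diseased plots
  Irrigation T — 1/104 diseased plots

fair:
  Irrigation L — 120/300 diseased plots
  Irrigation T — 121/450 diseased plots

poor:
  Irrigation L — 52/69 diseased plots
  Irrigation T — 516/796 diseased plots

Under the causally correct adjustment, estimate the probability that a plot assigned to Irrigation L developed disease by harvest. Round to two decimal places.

0.46

Nothing the irrigation does changes soil fertility; the imbalance is an allocation artefact. With soil fertility also predicting the outcome, the pooled figure is confounded, and the within-stratum comparison is the causal one.
Standardising Irrigation L to the population soil fertility mix: 0.282·64/531 + 0.333·120/300 + 0.384·52/69 = 0.457.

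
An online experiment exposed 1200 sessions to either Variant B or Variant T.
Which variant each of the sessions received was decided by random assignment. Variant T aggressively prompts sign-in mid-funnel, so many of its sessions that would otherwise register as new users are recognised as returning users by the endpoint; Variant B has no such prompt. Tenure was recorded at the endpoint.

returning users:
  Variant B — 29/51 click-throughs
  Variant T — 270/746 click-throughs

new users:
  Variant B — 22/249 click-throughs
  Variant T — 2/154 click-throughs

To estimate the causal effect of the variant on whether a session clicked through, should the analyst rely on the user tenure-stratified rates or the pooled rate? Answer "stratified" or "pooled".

pooled

Within every user tenure level Variant B has the higher rate, yet pooled Variant T does — Simpson's reversal.
The distribution of user tenure is itself part of what the variant does — it is an intermediate outcome. Holding it fixed would remove that part of the effect; the total effect is the pooled difference.
Pooled: Variant B 17.0% vs Variant T 30.2%; Variant T is higher overall.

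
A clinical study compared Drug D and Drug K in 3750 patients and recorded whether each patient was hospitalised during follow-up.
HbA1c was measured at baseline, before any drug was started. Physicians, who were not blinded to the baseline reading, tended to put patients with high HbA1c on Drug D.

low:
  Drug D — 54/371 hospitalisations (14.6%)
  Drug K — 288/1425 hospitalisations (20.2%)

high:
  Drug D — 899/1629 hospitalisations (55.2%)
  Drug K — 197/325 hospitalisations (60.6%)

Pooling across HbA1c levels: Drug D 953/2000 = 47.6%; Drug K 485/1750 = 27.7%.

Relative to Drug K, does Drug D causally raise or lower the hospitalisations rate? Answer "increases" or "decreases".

decreases

Within every HbA1c level Drug D has the lower rate, yet pooled Drug K does — Simpson's reversal.
Nothing the drug does changes HbA1c; the imbalance is an allocation artefact. With HbA1c also predicting the outcome, the pooled figure is confounded, and the within-stratum comparison is the causal one.
Within each level — low: 14.6% vs 20.2%; high: 55.2% vs 60.6% — Drug D is lower every time.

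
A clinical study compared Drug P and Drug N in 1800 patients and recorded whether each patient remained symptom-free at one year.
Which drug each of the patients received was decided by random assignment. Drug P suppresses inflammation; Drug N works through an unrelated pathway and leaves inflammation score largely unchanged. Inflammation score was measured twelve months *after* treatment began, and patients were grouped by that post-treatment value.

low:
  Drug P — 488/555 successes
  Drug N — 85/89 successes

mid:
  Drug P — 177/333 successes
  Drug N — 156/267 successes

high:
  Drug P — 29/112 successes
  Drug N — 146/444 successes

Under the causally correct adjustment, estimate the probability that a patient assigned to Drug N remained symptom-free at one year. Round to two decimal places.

Inflammation score is downstream of the drug. One should not condition on a consequence of treatment, so the overall rates are the right comparison.
So P(outcome | do(Drug N)) is just the pooled rate for Drug N: 387/800 = 0.484.

0.48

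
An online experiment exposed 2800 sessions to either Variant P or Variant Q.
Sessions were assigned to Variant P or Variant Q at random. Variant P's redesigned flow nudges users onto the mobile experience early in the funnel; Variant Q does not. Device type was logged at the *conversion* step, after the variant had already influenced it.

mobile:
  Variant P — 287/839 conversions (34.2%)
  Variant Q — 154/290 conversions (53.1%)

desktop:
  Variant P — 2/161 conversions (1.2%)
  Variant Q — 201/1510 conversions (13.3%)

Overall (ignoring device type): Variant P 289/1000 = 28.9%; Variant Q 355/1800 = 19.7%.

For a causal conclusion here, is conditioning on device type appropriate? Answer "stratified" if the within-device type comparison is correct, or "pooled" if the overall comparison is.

pooled

The distribution of device type is itself part of what the variant does — it is an intermediate outcome. Holding it fixed would remove that part of the effect; the total effect is the pooled difference.
Pooled: Variant P 28.9% vs Variant Q 19.7%; Variant P is higher overall.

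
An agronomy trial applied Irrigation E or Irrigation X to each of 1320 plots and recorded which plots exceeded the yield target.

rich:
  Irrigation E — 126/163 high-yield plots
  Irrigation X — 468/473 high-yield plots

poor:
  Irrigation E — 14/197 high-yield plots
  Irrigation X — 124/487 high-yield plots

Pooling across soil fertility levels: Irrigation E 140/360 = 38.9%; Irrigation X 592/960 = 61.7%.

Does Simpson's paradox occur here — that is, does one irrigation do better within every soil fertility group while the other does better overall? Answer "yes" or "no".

Within each soil fertility level (rich 77.3% vs 98.9%; poor 7.1% vs 25.5%), Irrigation X has the higher rate every time. Pooled: 38.9% vs 61.7% — Irrigation X has the higher rate overall. They agree.

no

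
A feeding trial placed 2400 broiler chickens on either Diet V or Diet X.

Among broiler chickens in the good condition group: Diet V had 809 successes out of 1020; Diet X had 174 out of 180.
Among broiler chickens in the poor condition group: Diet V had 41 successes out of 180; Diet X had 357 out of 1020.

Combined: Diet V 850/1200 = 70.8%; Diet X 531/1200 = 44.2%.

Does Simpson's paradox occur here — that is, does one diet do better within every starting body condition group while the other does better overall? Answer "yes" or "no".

yes

Within each starting body condition level (good condition 79.3% vs 96.7%; poor condition 22.8% vs 35.0%), Diet X has the higher rate every time. Pooled: 70.8% vs 44.2% — Diet V has the higher rate overall. The two comparisons disagree.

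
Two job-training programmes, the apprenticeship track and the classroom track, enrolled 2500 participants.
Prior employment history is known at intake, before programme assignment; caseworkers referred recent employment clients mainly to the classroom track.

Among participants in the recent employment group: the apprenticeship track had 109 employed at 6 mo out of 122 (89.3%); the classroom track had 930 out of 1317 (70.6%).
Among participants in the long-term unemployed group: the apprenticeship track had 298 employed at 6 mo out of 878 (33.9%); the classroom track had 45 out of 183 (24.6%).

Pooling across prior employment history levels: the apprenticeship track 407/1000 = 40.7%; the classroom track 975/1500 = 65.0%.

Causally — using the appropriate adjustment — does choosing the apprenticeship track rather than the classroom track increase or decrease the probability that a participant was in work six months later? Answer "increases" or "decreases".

The stratified and pooled comparisons disagree (the apprenticeship track wins within each prior employment history; the classroom track wins overall), so the answer turns on the causal role of prior employment history.
Prior employment history is set before the programme has any effect — it is not caused by the programme — and it independently drives the outcome. That makes it a confounder, so the causal comparison is within prior employment history levels.
Within each level — recent employment: 89.3% vs 70.6%; long-term unemployed: 33.9% vs 24.6% — the apprenticeship track is higher every time.

increases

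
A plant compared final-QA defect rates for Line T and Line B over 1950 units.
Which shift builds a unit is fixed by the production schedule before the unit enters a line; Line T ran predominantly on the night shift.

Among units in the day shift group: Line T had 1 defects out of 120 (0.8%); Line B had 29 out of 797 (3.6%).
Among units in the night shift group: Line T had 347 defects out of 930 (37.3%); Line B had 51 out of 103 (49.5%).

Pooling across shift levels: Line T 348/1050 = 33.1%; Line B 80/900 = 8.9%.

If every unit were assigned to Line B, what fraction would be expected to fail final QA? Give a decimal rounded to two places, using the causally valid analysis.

0.28

The imbalance in shift arose from how units were allocated, not from anything the line did; and shift independently affects the outcome. The pooled gap is confounded — condition on shift.
Standardising Line B to the population shift mix: 0.470·29/797 + 0.530·51/103 = 0.279.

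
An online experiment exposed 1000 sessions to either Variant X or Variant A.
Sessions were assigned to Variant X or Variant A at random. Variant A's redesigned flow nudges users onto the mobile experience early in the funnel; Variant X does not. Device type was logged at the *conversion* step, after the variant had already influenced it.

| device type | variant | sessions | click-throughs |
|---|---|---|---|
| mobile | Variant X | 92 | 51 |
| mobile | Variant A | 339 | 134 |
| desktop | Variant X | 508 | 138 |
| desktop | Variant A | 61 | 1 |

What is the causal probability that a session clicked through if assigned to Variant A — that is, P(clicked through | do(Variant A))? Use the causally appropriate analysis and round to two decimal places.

0.34

The device type-specific comparison favours Variant X throughout, but the pooled figures favour Variant A. The question is whether to condition on device type.
Stratifying would compare variants among sessions the variants themselves sorted into device type groups — a form of selection on an intermediate. The unconditioned pooled rates give the total causal effect.
So P(outcome | do(Variant A)) is just the pooled rate for Variant A: 135/400 = 0.338.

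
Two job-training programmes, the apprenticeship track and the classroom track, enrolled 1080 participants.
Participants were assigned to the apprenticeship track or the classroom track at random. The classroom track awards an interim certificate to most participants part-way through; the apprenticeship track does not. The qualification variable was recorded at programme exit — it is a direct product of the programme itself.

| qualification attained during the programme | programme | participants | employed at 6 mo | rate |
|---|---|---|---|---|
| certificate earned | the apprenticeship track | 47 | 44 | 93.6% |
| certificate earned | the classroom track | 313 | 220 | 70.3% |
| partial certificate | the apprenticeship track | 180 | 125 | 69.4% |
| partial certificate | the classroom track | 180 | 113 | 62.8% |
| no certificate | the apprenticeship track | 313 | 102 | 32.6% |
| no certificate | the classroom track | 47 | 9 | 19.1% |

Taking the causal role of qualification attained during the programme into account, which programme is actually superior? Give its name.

the classroom track

the apprenticeship track is higher inside every qualification attained during the programme stratum but the classroom track is higher in aggregate. Whether to stratify depends on how qualification attained during the programme relates to the programme.
Qualification attained during the programme is recorded after the programme and is itself shifted by it — it sits on the causal path from programme to outcome. Conditioning on a mediator would strip out part of the effect we want; the pooled comparison gives the total causal effect.
Pooled: the apprenticeship track 50.2% vs the classroom track 63.3%; the classroom track is higher overall.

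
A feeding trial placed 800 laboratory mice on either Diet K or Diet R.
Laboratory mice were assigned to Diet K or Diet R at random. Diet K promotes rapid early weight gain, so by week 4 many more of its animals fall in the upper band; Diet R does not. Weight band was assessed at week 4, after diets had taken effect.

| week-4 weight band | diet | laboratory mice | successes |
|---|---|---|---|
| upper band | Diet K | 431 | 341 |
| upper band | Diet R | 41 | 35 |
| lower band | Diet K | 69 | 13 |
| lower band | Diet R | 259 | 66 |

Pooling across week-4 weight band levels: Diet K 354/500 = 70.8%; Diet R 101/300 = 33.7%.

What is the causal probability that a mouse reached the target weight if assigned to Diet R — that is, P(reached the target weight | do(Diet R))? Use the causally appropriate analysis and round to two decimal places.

Week-4 weight band is recorded after the diet and is itself shifted by it — it sits on the causal path from diet to outcome. Conditioning on a mediator would strip out part of the effect we want; the pooled comparison gives the total causal effect.
So P(outcome | do(Diet R)) is just the pooled rate for Diet R: 101/300 = 0.337.

0.34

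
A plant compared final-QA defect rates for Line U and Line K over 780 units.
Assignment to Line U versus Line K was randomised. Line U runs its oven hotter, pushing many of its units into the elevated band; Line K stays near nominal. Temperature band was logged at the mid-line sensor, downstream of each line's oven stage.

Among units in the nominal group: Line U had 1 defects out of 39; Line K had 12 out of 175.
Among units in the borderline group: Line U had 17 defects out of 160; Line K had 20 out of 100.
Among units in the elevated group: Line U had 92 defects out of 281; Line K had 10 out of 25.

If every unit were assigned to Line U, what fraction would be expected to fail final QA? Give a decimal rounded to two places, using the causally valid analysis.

Within every in-process temperature band level Line U has the lower rate, yet pooled Line K does — Simpson's reversal.
In-process temperature band here is a post-treatment variable shaped by the line; conditioning on it would introduce bias rather than remove it. The overall comparison is the causal one.
So P(outcome | do(Line U)) is just the pooled rate for Line U: 110/480 = 0.229.

0.23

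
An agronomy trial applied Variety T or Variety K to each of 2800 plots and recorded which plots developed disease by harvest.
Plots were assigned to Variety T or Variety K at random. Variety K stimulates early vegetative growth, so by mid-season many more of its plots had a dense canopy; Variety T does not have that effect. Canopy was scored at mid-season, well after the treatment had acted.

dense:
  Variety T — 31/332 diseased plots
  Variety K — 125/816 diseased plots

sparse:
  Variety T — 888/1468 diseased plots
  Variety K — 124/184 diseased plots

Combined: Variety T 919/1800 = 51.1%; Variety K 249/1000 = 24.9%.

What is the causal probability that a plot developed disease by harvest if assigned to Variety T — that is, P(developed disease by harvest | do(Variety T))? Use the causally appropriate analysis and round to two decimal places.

Variety T is lower inside every mid-season canopy stratum but Variety K is lower in aggregate. Whether to stratify depends on how mid-season canopy relates to the variety.
Because the variety influences mid-season canopy, mid-season canopy is a post-treatment mediator, not a confounder. Stratifying on it would bias the estimate; the causal effect is the crude pooled difference.
So P(outcome | do(Variety T)) is just the pooled rate for Variety T: 919/1800 = 0.511.

0.51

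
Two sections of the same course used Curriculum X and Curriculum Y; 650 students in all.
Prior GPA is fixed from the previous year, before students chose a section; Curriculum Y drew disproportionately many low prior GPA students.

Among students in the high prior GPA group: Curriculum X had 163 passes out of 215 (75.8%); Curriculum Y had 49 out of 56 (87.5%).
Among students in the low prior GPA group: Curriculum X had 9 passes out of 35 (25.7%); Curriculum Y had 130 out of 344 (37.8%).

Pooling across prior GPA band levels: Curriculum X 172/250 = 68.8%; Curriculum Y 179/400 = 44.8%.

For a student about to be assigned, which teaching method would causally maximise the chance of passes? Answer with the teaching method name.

Curriculum Y

Prior GPA band differs across teaching methods for reasons unrelated to any effect of the teaching method itself, and it separately predicts the outcome — a classic confounder. We must compare within prior GPA band levels.
Within each level — high prior GPA: 75.8% vs 87.5%; low prior GPA: 25.7% vs 37.8% — Curriculum Y is higher every time.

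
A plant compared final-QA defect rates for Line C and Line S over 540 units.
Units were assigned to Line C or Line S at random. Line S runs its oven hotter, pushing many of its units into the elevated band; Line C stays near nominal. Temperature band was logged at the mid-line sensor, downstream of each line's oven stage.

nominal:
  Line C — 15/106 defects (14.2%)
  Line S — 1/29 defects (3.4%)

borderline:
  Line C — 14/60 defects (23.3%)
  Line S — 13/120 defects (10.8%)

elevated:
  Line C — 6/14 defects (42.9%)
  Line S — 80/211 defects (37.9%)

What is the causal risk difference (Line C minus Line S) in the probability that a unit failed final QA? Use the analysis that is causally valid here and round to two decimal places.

In-process temperature band here is a post-treatment variable shaped by the line; conditioning on it would introduce bias rather than remove it. The overall comparison is the causal one.
The causal difference is the pooled difference: 0.194 − 0.261 = -0.067.

-0.07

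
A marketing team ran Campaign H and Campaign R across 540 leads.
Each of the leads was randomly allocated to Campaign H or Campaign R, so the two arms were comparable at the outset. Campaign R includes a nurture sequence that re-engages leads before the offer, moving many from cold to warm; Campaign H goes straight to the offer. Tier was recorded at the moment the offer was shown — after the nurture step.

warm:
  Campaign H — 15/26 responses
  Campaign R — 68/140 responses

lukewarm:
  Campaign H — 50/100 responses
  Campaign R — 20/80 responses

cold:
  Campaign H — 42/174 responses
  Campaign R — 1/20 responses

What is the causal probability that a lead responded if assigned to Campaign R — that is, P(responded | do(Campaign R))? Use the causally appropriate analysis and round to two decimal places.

0.37

Engagement tier is downstream of the campaign. One should not condition on a consequence of treatment, so the overall rates are the right comparison.
So P(outcome | do(Campaign R)) is just the pooled rate for Campaign R: 89/240 = 0.371.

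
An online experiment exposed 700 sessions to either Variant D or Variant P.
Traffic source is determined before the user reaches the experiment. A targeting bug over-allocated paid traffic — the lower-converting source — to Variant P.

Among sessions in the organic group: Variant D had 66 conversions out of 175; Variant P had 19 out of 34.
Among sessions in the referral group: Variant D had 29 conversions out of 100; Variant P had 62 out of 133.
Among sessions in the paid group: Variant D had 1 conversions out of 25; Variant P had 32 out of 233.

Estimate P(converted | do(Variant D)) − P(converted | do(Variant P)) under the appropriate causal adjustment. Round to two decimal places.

Here traffic source is a common cause — it drives both which variant a case falls under and the outcome. The crude comparison mixes populations; the stratum-specific rates are the causally relevant ones.
Adjusting over the population distribution of traffic source: 0.299·(0.377−0.559) + 0.333·(0.290−0.466) + 0.369·(0.040−0.137) = -0.149.

-0.15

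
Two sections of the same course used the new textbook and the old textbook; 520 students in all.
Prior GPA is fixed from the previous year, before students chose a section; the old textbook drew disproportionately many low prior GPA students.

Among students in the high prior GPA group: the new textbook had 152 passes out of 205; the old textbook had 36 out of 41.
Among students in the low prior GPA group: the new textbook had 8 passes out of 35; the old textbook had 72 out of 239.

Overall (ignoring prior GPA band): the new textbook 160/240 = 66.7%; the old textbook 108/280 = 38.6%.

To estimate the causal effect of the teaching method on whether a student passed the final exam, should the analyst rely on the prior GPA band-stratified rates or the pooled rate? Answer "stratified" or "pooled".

The stratified and pooled comparisons disagree (the old textbook wins within each prior GPA band; the new textbook wins overall), so the answer turns on the causal role of prior GPA band.
Here prior GPA band is a common cause — it drives both which teaching method a case falls under and the outcome. The crude comparison mixes populations; the stratum-specific rates are the causally relevant ones.
Within each level — high prior GPA: 74.1% vs 87.8%; low prior GPA: 22.9% vs 30.1% — the old textbook is higher every time.

stratified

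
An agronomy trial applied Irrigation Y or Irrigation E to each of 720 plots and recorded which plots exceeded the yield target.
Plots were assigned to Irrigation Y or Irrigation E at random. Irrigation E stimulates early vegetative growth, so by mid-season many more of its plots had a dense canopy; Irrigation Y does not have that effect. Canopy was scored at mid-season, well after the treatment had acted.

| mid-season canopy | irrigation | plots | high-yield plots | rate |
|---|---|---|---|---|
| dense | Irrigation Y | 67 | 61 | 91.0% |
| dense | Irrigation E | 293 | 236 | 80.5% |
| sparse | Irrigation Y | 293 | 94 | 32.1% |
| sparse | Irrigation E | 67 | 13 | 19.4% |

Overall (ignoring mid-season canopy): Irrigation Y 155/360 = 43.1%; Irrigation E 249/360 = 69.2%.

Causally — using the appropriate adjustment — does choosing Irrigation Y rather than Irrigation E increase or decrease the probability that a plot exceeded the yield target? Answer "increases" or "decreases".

decreases

Mid-season canopy is downstream of the irrigation. One should not condition on a consequence of treatment, so the overall rates are the right comparison.
Pooled: Irrigation Y 43.1% vs Irrigation E 69.2%; Irrigation E is higher overall.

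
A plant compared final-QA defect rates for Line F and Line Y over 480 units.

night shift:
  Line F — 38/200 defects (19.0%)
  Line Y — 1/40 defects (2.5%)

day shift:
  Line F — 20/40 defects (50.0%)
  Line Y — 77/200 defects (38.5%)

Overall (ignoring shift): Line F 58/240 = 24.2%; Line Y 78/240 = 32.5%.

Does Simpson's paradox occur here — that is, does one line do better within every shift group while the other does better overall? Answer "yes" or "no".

Within each shift level (night shift 19.0% vs 2.5%; day shift 50.0% vs 38.5%), Line Y has the lower rate every time. Pooled: 24.2% vs 32.5% — Line F has the lower rate overall. The two comparisons disagree.

yes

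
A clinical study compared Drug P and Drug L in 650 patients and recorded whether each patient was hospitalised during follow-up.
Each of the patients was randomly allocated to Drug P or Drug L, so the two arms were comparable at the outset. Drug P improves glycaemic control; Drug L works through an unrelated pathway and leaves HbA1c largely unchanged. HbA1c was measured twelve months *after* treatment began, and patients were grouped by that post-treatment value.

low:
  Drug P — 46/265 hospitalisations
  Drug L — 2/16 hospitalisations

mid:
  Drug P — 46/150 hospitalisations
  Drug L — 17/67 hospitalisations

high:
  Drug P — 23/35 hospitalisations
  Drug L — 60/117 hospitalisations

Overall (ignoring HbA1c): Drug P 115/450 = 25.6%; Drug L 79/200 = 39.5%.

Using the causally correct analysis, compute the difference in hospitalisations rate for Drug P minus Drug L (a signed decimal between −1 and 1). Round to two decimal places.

-0.14

Drug L is lower inside every HbA1c stratum but Drug P is lower in aggregate. Whether to stratify depends on how HbA1c relates to the drug.
HbA1c is recorded after the drug and is itself shifted by it — it sits on the causal path from drug to outcome. Conditioning on a mediator would strip out part of the effect we want; the pooled comparison gives the total causal effect.
The causal difference is the pooled difference: 0.256 − 0.395 = -0.139.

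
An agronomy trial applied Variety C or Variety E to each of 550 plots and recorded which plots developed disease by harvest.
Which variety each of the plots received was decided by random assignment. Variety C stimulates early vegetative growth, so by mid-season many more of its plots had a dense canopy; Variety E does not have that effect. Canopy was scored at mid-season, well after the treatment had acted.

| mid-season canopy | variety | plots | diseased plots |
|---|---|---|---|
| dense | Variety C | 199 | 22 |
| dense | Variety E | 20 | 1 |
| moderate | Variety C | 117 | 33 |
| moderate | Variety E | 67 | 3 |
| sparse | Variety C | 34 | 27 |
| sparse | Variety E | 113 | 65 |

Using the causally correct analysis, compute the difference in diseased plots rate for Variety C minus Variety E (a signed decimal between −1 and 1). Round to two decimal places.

Within every mid-season canopy level Variety E has the lower rate, yet pooled Variety C does — Simpson's reversal.
Because the variety influences mid-season canopy, mid-season canopy is a post-treatment mediator, not a confounder. Stratifying on it would bias the estimate; the causal effect is the crude pooled difference.
The causal difference is the pooled difference: 0.234 − 0.345 = -0.111.

-0.11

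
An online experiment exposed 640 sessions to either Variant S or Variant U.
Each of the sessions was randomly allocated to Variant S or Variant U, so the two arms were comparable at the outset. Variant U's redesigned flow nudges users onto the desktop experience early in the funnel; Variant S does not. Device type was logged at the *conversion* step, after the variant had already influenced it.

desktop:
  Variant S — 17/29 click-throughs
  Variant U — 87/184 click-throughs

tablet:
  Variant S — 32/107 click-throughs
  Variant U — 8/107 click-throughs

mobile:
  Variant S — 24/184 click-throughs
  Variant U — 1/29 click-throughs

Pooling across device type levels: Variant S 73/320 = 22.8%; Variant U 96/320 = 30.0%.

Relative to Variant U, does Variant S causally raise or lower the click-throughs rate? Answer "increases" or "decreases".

decreases

Device type lies on the pathway variant → device type → outcome, so adjusting for it blocks the indirect effect. For the total causal effect of variant, use the unadjusted pooled rates.
Pooled: Variant S 22.8% vs Variant U 30.0%; Variant U is higher overall.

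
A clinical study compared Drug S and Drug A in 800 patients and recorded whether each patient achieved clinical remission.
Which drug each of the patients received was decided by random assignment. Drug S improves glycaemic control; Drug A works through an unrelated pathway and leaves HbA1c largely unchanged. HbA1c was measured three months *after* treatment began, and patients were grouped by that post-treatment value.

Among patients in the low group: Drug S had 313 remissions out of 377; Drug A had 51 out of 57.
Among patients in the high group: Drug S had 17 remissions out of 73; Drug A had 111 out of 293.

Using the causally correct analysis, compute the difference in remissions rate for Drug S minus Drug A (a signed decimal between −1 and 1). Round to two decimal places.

+0.27

HbA1c is downstream of the drug. One should not condition on a consequence of treatment, so the overall rates are the right comparison.
The causal difference is the pooled difference: 0.733 − 0.463 = +0.270.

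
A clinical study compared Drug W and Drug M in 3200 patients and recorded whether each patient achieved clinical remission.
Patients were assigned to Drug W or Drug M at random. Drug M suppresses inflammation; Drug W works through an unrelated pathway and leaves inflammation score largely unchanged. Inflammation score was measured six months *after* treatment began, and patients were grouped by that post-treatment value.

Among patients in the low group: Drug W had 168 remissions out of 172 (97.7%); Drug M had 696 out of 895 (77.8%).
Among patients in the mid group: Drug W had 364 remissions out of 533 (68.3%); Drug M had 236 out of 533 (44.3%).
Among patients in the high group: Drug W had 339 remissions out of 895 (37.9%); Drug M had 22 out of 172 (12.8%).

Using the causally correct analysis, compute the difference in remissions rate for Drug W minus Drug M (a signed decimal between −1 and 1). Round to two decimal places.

The inflammation score-specific comparison favours Drug W throughout, but the pooled figures favour Drug M. The question is whether to condition on inflammation score.
Stratifying would compare drugs among patients the drugs themselves sorted into inflammation score groups — a form of selection on an intermediate. The unconditioned pooled rates give the total causal effect.
The causal difference is the pooled difference: 0.544 − 0.596 = -0.052.

-0.05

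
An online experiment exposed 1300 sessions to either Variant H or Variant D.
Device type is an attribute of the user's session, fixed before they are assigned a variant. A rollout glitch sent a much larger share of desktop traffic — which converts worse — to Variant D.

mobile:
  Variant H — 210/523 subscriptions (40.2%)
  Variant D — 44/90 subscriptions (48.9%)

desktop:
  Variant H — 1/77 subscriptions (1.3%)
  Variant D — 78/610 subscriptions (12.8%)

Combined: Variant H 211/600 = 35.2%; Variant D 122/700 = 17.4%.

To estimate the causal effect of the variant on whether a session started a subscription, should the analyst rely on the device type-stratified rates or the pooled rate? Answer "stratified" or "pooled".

The stratified and pooled comparisons disagree (Variant D wins within each device type; Variant H wins overall), so the answer turns on the causal role of device type.
Here device type is a common cause — it drives both which variant a case falls under and the outcome. The crude comparison mixes populations; the stratum-specific rates are the causally relevant ones.
Within each level — mobile: 40.2% vs 48.9%; desktop: 1.3% vs 12.8% — Variant D is higher every time.

stratified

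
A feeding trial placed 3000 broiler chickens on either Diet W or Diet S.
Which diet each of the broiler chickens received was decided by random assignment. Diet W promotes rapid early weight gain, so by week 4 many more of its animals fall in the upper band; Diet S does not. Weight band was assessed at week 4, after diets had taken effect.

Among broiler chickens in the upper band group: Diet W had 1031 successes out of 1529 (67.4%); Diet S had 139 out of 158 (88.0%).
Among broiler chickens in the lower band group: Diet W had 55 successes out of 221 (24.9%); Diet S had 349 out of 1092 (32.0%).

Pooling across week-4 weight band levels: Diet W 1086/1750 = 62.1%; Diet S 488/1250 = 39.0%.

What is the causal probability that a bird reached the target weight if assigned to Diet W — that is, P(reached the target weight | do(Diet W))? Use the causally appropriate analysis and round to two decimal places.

Because the diet influences week-4 weight band, week-4 weight band is a post-treatment mediator, not a confounder. Stratifying on it would bias the estimate; the causal effect is the crude pooled difference.
So P(outcome | do(Diet W)) is just the pooled rate for Diet W: 1086/1750 = 0.621.

0.62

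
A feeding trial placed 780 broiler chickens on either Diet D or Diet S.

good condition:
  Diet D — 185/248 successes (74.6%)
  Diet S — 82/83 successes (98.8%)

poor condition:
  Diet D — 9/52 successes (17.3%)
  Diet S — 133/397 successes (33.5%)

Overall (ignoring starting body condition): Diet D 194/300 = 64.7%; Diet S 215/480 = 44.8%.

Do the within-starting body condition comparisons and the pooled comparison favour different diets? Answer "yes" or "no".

yes

Within each starting body condition level (good condition 74.6% vs 98.8%; poor condition 17.3% vs 33.5%), Diet S has the higher rate every time. Pooled: 64.7% vs 44.8% — Diet D has the higher rate overall. The two comparisons disagree.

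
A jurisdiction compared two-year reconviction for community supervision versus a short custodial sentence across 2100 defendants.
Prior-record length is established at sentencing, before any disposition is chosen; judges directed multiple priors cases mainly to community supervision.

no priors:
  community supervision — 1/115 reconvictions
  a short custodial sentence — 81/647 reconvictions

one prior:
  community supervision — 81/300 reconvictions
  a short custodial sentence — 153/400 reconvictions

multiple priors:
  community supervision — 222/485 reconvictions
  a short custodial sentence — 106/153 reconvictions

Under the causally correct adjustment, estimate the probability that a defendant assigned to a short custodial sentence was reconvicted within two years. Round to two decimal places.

0.38

Prior-record length is set before the disposition has any effect — it is not caused by the disposition — and it independently drives the outcome. That makes it a confounder, so the causal comparison is within prior-record length levels.
Standardising a short custodial sentence to the population prior-record length mix: 0.363·81/647 + 0.333·153/400 + 0.304·106/153 = 0.383.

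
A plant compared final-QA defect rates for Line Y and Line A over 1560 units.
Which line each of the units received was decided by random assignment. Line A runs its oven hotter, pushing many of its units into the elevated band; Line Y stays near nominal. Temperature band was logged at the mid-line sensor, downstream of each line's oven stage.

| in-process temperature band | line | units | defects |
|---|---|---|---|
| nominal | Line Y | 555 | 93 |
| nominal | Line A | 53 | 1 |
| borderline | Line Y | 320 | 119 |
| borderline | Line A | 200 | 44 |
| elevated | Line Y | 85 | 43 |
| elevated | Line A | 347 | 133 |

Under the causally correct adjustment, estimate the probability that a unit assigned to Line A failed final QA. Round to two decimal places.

0.30

In-process temperature band lies on the pathway line → in-process temperature band → outcome, so adjusting for it blocks the indirect effect. For the total causal effect of line, use the unadjusted pooled rates.
So P(outcome | do(Line A)) is just the pooled rate for Line A: 178/600 = 0.297.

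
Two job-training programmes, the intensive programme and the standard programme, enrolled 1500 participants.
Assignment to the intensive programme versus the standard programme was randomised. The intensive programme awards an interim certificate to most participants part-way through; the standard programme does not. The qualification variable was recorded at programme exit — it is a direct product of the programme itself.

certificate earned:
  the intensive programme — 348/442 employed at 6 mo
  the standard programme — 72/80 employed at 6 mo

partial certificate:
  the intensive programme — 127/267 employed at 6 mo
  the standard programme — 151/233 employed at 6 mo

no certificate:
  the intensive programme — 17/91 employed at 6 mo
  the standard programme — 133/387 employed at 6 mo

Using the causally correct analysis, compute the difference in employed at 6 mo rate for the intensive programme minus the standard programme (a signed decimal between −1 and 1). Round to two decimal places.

the standard programme is higher inside every qualification attained during the programme stratum but the intensive programme is higher in aggregate. Whether to stratify depends on how qualification attained during the programme relates to the programme.
Qualification attained during the programme here is a post-treatment variable shaped by the programme; conditioning on it would introduce bias rather than remove it. The overall comparison is the causal one.
The causal difference is the pooled difference: 0.615 − 0.509 = +0.106.

+0.11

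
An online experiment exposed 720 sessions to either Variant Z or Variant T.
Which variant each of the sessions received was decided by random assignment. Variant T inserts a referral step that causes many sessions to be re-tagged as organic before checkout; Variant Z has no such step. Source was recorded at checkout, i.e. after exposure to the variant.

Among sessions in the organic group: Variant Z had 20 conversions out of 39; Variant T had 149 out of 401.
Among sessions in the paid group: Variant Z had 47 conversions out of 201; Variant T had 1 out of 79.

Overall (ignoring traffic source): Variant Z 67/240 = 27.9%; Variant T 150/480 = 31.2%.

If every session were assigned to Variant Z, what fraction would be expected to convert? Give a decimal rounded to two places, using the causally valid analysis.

0.28

Variant Z is higher inside every traffic source stratum but Variant T is higher in aggregate. Whether to stratify depends on how traffic source relates to the variant.
Traffic source here is a post-treatment variable shaped by the variant; conditioning on it would introduce bias rather than remove it. The overall comparison is the causal one.
So P(outcome | do(Variant Z)) is just the pooled rate for Variant Z: 67/240 = 0.279.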